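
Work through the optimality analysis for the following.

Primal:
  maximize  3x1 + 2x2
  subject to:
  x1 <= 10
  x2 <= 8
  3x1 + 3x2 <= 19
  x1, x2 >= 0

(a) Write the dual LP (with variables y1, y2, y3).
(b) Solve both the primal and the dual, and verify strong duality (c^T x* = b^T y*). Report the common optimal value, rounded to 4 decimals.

The standard primal-dual pair for 'max c^T x s.t. A x <= b, x >= 0' is:
  Dual:  min b^T y  s.t.  A^T y >= c,  y >= 0.

So the dual LP is:
  minimize  10y1 + 8y2 + 19y3
  subject to:
    y1 + 3y3 >= 3
    y2 + 3y3 >= 2
    y1, y2, y3 >= 0

Solving the primal: x* = (6.3333, 0).
  primal value c^T x* = 19.
Solving the dual: y* = (0, 0, 1).
  dual value b^T y* = 19.
Strong duality: c^T x* = b^T y*. Confirmed.

19


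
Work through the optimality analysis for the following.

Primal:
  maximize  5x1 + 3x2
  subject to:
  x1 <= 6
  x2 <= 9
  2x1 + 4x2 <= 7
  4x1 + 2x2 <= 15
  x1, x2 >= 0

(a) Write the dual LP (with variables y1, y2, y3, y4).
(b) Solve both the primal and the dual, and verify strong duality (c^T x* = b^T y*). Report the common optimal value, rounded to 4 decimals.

The standard primal-dual pair for 'max c^T x s.t. A x <= b, x >= 0' is:
  Dual:  min b^T y  s.t.  A^T y >= c,  y >= 0.

So the dual LP is:
  minimize  6y1 + 9y2 + 7y3 + 15y4
  subject to:
    y1 + 2y3 + 4y4 >= 5
    y2 + 4y3 + 2y4 >= 3
    y1, y2, y3, y4 >= 0

Solving the primal: x* = (3.5, 0).
  primal value c^T x* = 17.5.
Solving the dual: y* = (0, 0, 2.5, 0).
  dual value b^T y* = 17.5.
Strong duality: c^T x* = b^T y*. Confirmed.

17.5


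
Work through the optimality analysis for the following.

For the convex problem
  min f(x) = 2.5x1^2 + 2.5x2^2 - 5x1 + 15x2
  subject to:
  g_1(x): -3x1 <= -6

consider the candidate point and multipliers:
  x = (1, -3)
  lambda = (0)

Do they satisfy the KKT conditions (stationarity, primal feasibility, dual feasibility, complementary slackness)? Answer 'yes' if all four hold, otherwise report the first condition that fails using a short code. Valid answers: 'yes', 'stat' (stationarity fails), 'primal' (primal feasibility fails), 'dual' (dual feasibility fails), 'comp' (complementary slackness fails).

Gradient of f: grad f(x) = Q x + c = (0, 0)
Constraint values g_i(x) = a_i^T x - b_i:
  g_1((1, -3)) = 3
Stationarity residual: grad f(x) + sum_i lambda_i a_i = (0, 0)
  -> stationarity OK
Primal feasibility (all g_i <= 0): FAILS
Dual feasibility (all lambda_i >= 0): OK
Complementary slackness (lambda_i * g_i(x) = 0 for all i): OK

Verdict: the first failing condition is primal_feasibility -> primal.

primal


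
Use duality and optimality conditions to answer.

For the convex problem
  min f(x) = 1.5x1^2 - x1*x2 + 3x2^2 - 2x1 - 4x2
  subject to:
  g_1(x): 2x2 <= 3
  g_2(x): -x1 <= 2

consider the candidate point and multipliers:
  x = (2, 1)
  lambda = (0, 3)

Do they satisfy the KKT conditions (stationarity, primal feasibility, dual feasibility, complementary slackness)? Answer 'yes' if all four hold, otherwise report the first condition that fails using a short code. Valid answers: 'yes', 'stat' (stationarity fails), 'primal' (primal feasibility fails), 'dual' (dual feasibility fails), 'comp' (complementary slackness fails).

Gradient of f: grad f(x) = Q x + c = (3, 0)
Constraint values g_i(x) = a_i^T x - b_i:
  g_1((2, 1)) = -1
  g_2((2, 1)) = -4
Stationarity residual: grad f(x) + sum_i lambda_i a_i = (0, 0)
  -> stationarity OK
Primal feasibility (all g_i <= 0): OK
Dual feasibility (all lambda_i >= 0): OK
Complementary slackness (lambda_i * g_i(x) = 0 for all i): FAILS

Verdict: the first failing condition is complementary_slackness -> comp.

comp


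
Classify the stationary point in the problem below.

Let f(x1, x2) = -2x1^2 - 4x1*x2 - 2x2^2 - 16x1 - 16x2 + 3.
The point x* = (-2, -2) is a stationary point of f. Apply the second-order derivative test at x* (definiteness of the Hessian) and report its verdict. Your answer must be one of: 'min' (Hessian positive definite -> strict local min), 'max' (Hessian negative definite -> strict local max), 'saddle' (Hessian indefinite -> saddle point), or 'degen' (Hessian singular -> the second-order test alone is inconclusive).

Compute the Hessian H = grad^2 f:
  H = [[-4, -4], [-4, -4]]
Verify stationarity: grad f(x*) = H x* + g = (0, 0).
Eigenvalues of H: -8, 0.
H has a zero eigenvalue (singular; negative semidefinite but not definite), so H is neither positive definite, negative definite, nor indefinite. The second-order test alone is inconclusive -> degen.
(Indeed, f is constant along the null direction of H through x*, so x* is not a strict local extremum.)

degen


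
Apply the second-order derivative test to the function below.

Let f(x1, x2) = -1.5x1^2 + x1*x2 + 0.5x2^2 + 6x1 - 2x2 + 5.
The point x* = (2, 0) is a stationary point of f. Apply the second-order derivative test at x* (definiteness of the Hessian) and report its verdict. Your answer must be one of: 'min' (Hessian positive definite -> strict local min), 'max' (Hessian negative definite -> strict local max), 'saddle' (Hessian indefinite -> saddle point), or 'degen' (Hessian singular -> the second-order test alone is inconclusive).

Compute the Hessian H = grad^2 f:
  H = [[-3, 1], [1, 1]]
Verify stationarity: grad f(x*) = H x* + g = (0, 0).
Eigenvalues of H: -3.2361, 1.2361.
Eigenvalues have mixed signs, so H is indefinite -> x* is a saddle point.

saddle


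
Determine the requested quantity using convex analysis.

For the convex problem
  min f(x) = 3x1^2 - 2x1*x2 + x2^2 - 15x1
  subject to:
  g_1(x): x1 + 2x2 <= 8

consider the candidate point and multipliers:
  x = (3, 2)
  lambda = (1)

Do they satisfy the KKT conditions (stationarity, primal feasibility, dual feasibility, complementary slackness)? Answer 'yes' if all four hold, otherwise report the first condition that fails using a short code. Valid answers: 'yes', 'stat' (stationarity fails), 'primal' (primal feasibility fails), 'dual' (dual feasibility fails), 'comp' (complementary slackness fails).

Gradient of f: grad f(x) = Q x + c = (-1, -2)
Constraint values g_i(x) = a_i^T x - b_i:
  g_1((3, 2)) = -1
Stationarity residual: grad f(x) + sum_i lambda_i a_i = (0, 0)
  -> stationarity OK
Primal feasibility (all g_i <= 0): OK
Dual feasibility (all lambda_i >= 0): OK
Complementary slackness (lambda_i * g_i(x) = 0 for all i): FAILS

Verdict: the first failing condition is complementary_slackness -> comp.

comp


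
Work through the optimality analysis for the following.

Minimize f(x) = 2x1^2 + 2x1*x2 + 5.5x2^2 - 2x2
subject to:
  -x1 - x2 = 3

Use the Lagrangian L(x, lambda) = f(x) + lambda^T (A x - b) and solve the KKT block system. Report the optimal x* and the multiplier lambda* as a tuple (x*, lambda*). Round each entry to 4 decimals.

Form the Lagrangian:
  L(x, lambda) = (1/2) x^T Q x + c^T x + lambda^T (A x - b)
Stationarity (grad_x L = 0): Q x + c + A^T lambda = 0.
Primal feasibility: A x = b.

This gives the KKT block system:
  [ Q   A^T ] [ x     ]   [-c ]
  [ A    0  ] [ lambda ] = [ b ]

Solving the linear system:
  x*      = (-2.6364, -0.3636)
  lambda* = (-11.2727)
  f(x*)   = 17.2727

x* = (-2.6364, -0.3636), lambda* = (-11.2727)


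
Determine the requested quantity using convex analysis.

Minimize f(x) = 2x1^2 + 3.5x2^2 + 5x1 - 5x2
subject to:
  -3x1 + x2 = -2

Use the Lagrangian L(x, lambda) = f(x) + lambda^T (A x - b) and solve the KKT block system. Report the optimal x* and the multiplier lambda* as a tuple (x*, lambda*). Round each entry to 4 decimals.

Form the Lagrangian:
  L(x, lambda) = (1/2) x^T Q x + c^T x + lambda^T (A x - b)
Stationarity (grad_x L = 0): Q x + c + A^T lambda = 0.
Primal feasibility: A x = b.

This gives the KKT block system:
  [ Q   A^T ] [ x     ]   [-c ]
  [ A    0  ] [ lambda ] = [ b ]

Solving the linear system:
  x*      = (0.7761, 0.3284)
  lambda* = (2.7015)
  f(x*)   = 3.8209

x* = (0.7761, 0.3284), lambda* = (2.7015)


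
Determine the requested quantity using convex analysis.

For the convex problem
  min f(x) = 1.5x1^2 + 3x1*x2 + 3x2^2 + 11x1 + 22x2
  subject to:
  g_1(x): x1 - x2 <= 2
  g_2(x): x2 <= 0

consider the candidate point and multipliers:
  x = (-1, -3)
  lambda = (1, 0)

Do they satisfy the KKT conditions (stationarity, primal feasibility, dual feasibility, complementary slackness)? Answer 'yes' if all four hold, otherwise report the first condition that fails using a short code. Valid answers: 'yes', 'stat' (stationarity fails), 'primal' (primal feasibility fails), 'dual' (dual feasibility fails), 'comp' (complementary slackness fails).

Gradient of f: grad f(x) = Q x + c = (-1, 1)
Constraint values g_i(x) = a_i^T x - b_i:
  g_1((-1, -3)) = 0
  g_2((-1, -3)) = -3
Stationarity residual: grad f(x) + sum_i lambda_i a_i = (0, 0)
  -> stationarity OK
Primal feasibility (all g_i <= 0): OK
Dual feasibility (all lambda_i >= 0): OK
Complementary slackness (lambda_i * g_i(x) = 0 for all i): OK

Verdict: yes, KKT holds.

yes


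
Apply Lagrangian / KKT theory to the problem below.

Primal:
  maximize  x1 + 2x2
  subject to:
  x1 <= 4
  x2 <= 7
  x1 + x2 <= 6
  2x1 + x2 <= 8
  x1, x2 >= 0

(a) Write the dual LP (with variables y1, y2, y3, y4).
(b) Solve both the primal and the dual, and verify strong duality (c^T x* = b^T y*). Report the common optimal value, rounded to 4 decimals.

The standard primal-dual pair for 'max c^T x s.t. A x <= b, x >= 0' is:
  Dual:  min b^T y  s.t.  A^T y >= c,  y >= 0.

So the dual LP is:
  minimize  4y1 + 7y2 + 6y3 + 8y4
  subject to:
    y1 + y3 + 2y4 >= 1
    y2 + y3 + y4 >= 2
    y1, y2, y3, y4 >= 0

Solving the primal: x* = (0, 6).
  primal value c^T x* = 12.
Solving the dual: y* = (0, 0, 2, 0).
  dual value b^T y* = 12.
Strong duality: c^T x* = b^T y*. Confirmed.

12


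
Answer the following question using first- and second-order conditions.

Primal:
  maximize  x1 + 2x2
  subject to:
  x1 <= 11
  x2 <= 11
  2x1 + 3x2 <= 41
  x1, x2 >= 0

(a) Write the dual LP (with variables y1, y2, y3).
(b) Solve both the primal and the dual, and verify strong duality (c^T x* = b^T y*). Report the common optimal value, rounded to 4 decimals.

The standard primal-dual pair for 'max c^T x s.t. A x <= b, x >= 0' is:
  Dual:  min b^T y  s.t.  A^T y >= c,  y >= 0.

So the dual LP is:
  minimize  11y1 + 11y2 + 41y3
  subject to:
    y1 + 2y3 >= 1
    y2 + 3y3 >= 2
    y1, y2, y3 >= 0

Solving the primal: x* = (4, 11).
  primal value c^T x* = 26.
Solving the dual: y* = (0, 0.5, 0.5).
  dual value b^T y* = 26.
Strong duality: c^T x* = b^T y*. Confirmed.

26


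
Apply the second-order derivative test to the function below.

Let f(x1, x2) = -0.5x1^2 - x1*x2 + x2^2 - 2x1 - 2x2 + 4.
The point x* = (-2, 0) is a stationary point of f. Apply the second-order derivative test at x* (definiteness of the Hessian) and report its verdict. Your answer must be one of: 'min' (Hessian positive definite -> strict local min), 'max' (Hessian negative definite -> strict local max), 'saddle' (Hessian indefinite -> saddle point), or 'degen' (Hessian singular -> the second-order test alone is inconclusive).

Compute the Hessian H = grad^2 f:
  H = [[-1, -1], [-1, 2]]
Verify stationarity: grad f(x*) = H x* + g = (0, 0).
Eigenvalues of H: -1.3028, 2.3028.
Eigenvalues have mixed signs, so H is indefinite -> x* is a saddle point.

saddle


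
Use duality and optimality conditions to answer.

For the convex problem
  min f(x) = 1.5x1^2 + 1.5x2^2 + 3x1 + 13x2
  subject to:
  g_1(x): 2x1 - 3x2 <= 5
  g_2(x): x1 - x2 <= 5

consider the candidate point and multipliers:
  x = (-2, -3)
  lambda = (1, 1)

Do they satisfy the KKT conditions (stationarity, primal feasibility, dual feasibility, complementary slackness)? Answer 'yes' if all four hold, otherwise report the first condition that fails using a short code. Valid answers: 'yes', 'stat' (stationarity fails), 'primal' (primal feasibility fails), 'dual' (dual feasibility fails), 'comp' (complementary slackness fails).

Gradient of f: grad f(x) = Q x + c = (-3, 4)
Constraint values g_i(x) = a_i^T x - b_i:
  g_1((-2, -3)) = 0
  g_2((-2, -3)) = -4
Stationarity residual: grad f(x) + sum_i lambda_i a_i = (0, 0)
  -> stationarity OK
Primal feasibility (all g_i <= 0): OK
Dual feasibility (all lambda_i >= 0): OK
Complementary slackness (lambda_i * g_i(x) = 0 for all i): FAILS

Verdict: the first failing condition is complementary_slackness -> comp.

comp


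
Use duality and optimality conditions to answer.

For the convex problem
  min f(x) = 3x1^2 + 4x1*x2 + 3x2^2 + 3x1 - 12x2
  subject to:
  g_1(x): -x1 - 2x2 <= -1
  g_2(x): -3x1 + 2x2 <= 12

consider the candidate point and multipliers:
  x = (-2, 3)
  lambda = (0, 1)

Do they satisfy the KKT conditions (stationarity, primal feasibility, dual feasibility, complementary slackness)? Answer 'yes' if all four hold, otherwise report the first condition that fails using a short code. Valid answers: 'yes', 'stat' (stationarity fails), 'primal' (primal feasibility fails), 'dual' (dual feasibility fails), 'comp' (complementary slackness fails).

Gradient of f: grad f(x) = Q x + c = (3, -2)
Constraint values g_i(x) = a_i^T x - b_i:
  g_1((-2, 3)) = -3
  g_2((-2, 3)) = 0
Stationarity residual: grad f(x) + sum_i lambda_i a_i = (0, 0)
  -> stationarity OK
Primal feasibility (all g_i <= 0): OK
Dual feasibility (all lambda_i >= 0): OK
Complementary slackness (lambda_i * g_i(x) = 0 for all i): OK

Verdict: yes, KKT holds.

yes


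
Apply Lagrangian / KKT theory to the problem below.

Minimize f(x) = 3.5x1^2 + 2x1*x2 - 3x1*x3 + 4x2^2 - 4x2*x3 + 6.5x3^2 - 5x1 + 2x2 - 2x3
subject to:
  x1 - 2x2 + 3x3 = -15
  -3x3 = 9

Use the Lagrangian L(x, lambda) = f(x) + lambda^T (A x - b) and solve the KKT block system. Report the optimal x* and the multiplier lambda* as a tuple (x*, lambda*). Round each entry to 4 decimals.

Form the Lagrangian:
  L(x, lambda) = (1/2) x^T Q x + c^T x + lambda^T (A x - b)
Stationarity (grad_x L = 0): Q x + c + A^T lambda = 0.
Primal feasibility: A x = b.

This gives the KKT block system:
  [ Q   A^T ] [ x     ]   [-c ]
  [ A    0  ] [ lambda ] = [ b ]

Solving the linear system:
  x*      = (-2.6364, 1.6818, -3)
  lambda* = (11.0909, -2.1818)
  f(x*)   = 104.2727

x* = (-2.6364, 1.6818, -3), lambda* = (11.0909, -2.1818)


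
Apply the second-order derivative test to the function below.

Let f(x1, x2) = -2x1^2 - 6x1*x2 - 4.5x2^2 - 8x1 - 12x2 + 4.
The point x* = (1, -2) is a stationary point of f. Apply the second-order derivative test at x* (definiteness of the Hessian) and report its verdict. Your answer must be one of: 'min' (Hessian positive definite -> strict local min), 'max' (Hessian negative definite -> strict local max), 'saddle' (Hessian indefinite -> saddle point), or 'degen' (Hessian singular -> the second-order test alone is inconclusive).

Compute the Hessian H = grad^2 f:
  H = [[-4, -6], [-6, -9]]
Verify stationarity: grad f(x*) = H x* + g = (0, 0).
Eigenvalues of H: -13, 0.
H has a zero eigenvalue (singular; negative semidefinite but not definite), so H is neither positive definite, negative definite, nor indefinite. The second-order test alone is inconclusive -> degen.
(Indeed, f is constant along the null direction of H through x*, so x* is not a strict local extremum.)

degen


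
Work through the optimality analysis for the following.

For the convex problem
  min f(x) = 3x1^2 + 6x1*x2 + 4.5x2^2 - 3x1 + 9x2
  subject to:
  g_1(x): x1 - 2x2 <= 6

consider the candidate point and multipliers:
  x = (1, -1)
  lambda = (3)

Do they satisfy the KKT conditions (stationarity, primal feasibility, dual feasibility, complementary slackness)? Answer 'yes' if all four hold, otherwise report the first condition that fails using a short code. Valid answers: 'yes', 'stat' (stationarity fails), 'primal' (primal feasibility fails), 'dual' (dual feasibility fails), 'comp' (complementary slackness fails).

Gradient of f: grad f(x) = Q x + c = (-3, 6)
Constraint values g_i(x) = a_i^T x - b_i:
  g_1((1, -1)) = -3
Stationarity residual: grad f(x) + sum_i lambda_i a_i = (0, 0)
  -> stationarity OK
Primal feasibility (all g_i <= 0): OK
Dual feasibility (all lambda_i >= 0): OK
Complementary slackness (lambda_i * g_i(x) = 0 for all i): FAILS

Verdict: the first failing condition is complementary_slackness -> comp.

comp


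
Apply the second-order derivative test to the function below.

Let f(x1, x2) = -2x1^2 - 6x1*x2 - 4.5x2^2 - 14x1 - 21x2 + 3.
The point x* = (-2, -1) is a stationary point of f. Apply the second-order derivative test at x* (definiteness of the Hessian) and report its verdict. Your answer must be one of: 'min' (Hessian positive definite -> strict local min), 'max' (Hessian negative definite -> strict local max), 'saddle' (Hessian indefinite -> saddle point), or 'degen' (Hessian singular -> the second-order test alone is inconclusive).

Compute the Hessian H = grad^2 f:
  H = [[-4, -6], [-6, -9]]
Verify stationarity: grad f(x*) = H x* + g = (0, 0).
Eigenvalues of H: -13, 0.
H has a zero eigenvalue (singular; negative semidefinite but not definite), so H is neither positive definite, negative definite, nor indefinite. The second-order test alone is inconclusive -> degen.
(Indeed, f is constant along the null direction of H through x*, so x* is not a strict local extremum.)

degen


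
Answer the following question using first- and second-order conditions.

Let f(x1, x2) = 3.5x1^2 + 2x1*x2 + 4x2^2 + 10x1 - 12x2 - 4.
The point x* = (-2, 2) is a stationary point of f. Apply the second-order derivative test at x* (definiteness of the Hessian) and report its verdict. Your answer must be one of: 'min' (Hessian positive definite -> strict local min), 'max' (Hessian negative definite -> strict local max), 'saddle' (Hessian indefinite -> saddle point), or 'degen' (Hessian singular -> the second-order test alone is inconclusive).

Compute the Hessian H = grad^2 f:
  H = [[7, 2], [2, 8]]
Verify stationarity: grad f(x*) = H x* + g = (0, 0).
Eigenvalues of H: 5.4384, 9.5616.
Both eigenvalues > 0, so H is positive definite -> x* is a strict local min.

min


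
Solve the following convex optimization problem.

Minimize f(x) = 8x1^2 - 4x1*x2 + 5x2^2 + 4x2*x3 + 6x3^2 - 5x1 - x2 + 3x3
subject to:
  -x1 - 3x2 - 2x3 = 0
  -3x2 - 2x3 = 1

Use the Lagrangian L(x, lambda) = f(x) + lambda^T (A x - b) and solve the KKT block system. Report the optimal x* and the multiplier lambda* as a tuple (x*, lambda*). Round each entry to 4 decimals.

Form the Lagrangian:
  L(x, lambda) = (1/2) x^T Q x + c^T x + lambda^T (A x - b)
Stationarity (grad_x L = 0): Q x + c + A^T lambda = 0.
Primal feasibility: A x = b.

This gives the KKT block system:
  [ Q   A^T ] [ x     ]   [-c ]
  [ A    0  ] [ lambda ] = [ b ]

Solving the linear system:
  x*      = (1, 0.1, -0.65)
  lambda* = (10.6, -12.8)
  f(x*)   = 2.875

x* = (1, 0.1, -0.65), lambda* = (10.6, -12.8)


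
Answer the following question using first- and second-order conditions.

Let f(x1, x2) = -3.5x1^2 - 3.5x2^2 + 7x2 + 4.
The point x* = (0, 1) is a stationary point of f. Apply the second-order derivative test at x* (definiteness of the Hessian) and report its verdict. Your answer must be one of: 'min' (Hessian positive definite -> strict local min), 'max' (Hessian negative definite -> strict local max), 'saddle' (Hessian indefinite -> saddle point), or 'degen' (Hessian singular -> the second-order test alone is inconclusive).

Compute the Hessian H = grad^2 f:
  H = [[-7, 0], [0, -7]]
Verify stationarity: grad f(x*) = H x* + g = (0, 0).
Eigenvalues of H: -7, -7.
Both eigenvalues < 0, so H is negative definite -> x* is a strict local max.

max


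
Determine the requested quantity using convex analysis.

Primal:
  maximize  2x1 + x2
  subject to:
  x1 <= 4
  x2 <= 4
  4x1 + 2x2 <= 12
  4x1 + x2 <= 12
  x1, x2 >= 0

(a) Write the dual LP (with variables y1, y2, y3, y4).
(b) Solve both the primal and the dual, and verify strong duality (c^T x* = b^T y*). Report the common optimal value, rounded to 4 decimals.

The standard primal-dual pair for 'max c^T x s.t. A x <= b, x >= 0' is:
  Dual:  min b^T y  s.t.  A^T y >= c,  y >= 0.

So the dual LP is:
  minimize  4y1 + 4y2 + 12y3 + 12y4
  subject to:
    y1 + 4y3 + 4y4 >= 2
    y2 + 2y3 + y4 >= 1
    y1, y2, y3, y4 >= 0

Solving the primal: x* = (1, 4).
  primal value c^T x* = 6.
Solving the dual: y* = (0, 0, 0.5, 0).
  dual value b^T y* = 6.
Strong duality: c^T x* = b^T y*. Confirmed.

6


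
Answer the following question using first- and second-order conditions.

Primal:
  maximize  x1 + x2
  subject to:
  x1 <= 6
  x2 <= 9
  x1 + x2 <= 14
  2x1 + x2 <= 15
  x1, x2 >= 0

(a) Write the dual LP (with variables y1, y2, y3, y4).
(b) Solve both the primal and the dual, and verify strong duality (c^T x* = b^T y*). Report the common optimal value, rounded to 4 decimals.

The standard primal-dual pair for 'max c^T x s.t. A x <= b, x >= 0' is:
  Dual:  min b^T y  s.t.  A^T y >= c,  y >= 0.

So the dual LP is:
  minimize  6y1 + 9y2 + 14y3 + 15y4
  subject to:
    y1 + y3 + 2y4 >= 1
    y2 + y3 + y4 >= 1
    y1, y2, y3, y4 >= 0

Solving the primal: x* = (3, 9).
  primal value c^T x* = 12.
Solving the dual: y* = (0, 0.5, 0, 0.5).
  dual value b^T y* = 12.
Strong duality: c^T x* = b^T y*. Confirmed.

12


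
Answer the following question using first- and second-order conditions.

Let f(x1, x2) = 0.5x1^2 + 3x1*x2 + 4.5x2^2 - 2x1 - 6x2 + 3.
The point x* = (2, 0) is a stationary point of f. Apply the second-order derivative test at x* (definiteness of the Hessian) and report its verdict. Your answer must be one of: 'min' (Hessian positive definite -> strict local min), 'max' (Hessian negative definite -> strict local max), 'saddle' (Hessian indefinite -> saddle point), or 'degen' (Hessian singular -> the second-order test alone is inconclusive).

Compute the Hessian H = grad^2 f:
  H = [[1, 3], [3, 9]]
Verify stationarity: grad f(x*) = H x* + g = (0, 0).
Eigenvalues of H: 0, 10.
H has a zero eigenvalue (singular; positive semidefinite but not definite), so H is neither positive definite, negative definite, nor indefinite. The second-order test alone is inconclusive -> degen.
(Indeed, f is constant along the null direction of H through x*, so x* is not a strict local extremum.)

degen


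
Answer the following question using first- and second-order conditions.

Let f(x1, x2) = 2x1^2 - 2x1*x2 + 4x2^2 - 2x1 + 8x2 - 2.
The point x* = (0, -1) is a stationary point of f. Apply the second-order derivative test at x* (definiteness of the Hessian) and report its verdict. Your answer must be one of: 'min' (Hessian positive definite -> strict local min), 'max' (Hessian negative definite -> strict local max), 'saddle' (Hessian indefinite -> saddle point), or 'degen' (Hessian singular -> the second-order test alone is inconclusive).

Compute the Hessian H = grad^2 f:
  H = [[4, -2], [-2, 8]]
Verify stationarity: grad f(x*) = H x* + g = (0, 0).
Eigenvalues of H: 3.1716, 8.8284.
Both eigenvalues > 0, so H is positive definite -> x* is a strict local min.

min


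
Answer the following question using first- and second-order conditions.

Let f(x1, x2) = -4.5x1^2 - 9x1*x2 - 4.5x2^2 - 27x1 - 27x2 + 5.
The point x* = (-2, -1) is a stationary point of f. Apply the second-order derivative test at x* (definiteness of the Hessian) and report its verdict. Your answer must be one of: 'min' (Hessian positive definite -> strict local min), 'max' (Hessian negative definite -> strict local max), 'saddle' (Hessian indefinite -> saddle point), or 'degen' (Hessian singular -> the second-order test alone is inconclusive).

Compute the Hessian H = grad^2 f:
  H = [[-9, -9], [-9, -9]]
Verify stationarity: grad f(x*) = H x* + g = (0, 0).
Eigenvalues of H: -18, 0.
H has a zero eigenvalue (singular; negative semidefinite but not definite), so H is neither positive definite, negative definite, nor indefinite. The second-order test alone is inconclusive -> degen.
(Indeed, f is constant along the null direction of H through x*, so x* is not a strict local extremum.)

degen


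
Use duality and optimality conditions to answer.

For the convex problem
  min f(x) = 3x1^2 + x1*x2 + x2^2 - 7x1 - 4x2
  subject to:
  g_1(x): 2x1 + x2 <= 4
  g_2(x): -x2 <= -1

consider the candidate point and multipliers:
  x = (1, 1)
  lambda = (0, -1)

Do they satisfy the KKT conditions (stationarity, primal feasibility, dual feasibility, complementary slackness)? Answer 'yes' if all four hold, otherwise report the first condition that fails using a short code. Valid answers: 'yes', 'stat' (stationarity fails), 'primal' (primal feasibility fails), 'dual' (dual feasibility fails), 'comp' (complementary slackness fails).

Gradient of f: grad f(x) = Q x + c = (0, -1)
Constraint values g_i(x) = a_i^T x - b_i:
  g_1((1, 1)) = -1
  g_2((1, 1)) = 0
Stationarity residual: grad f(x) + sum_i lambda_i a_i = (0, 0)
  -> stationarity OK
Primal feasibility (all g_i <= 0): OK
Dual feasibility (all lambda_i >= 0): FAILS
Complementary slackness (lambda_i * g_i(x) = 0 for all i): OK

Verdict: the first failing condition is dual_feasibility -> dual.

dual


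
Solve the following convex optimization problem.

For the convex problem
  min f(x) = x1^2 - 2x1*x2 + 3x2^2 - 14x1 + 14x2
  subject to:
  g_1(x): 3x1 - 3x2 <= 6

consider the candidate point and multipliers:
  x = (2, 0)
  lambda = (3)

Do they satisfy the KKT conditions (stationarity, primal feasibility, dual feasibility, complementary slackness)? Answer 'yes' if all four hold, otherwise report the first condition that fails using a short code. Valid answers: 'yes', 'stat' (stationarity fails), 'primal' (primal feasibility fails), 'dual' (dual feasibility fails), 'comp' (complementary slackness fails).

Gradient of f: grad f(x) = Q x + c = (-10, 10)
Constraint values g_i(x) = a_i^T x - b_i:
  g_1((2, 0)) = 0
Stationarity residual: grad f(x) + sum_i lambda_i a_i = (-1, 1)
  -> stationarity FAILS
Primal feasibility (all g_i <= 0): OK
Dual feasibility (all lambda_i >= 0): OK
Complementary slackness (lambda_i * g_i(x) = 0 for all i): OK

Verdict: the first failing condition is stationarity -> stat.

stat


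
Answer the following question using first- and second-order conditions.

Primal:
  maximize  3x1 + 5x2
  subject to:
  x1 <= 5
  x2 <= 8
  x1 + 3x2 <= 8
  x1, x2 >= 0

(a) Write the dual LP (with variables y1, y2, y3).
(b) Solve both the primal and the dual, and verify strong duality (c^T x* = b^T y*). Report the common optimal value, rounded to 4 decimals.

The standard primal-dual pair for 'max c^T x s.t. A x <= b, x >= 0' is:
  Dual:  min b^T y  s.t.  A^T y >= c,  y >= 0.

So the dual LP is:
  minimize  5y1 + 8y2 + 8y3
  subject to:
    y1 + y3 >= 3
    y2 + 3y3 >= 5
    y1, y2, y3 >= 0

Solving the primal: x* = (5, 1).
  primal value c^T x* = 20.
Solving the dual: y* = (1.3333, 0, 1.6667).
  dual value b^T y* = 20.
Strong duality: c^T x* = b^T y*. Confirmed.

20


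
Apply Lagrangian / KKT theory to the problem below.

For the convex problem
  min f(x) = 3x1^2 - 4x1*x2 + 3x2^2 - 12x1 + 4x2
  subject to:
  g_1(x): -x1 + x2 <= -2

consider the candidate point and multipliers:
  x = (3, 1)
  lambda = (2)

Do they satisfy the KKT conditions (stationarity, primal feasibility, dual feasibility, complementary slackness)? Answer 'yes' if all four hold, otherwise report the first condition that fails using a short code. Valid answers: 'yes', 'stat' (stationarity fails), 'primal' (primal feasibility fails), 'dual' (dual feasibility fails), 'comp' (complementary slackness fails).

Gradient of f: grad f(x) = Q x + c = (2, -2)
Constraint values g_i(x) = a_i^T x - b_i:
  g_1((3, 1)) = 0
Stationarity residual: grad f(x) + sum_i lambda_i a_i = (0, 0)
  -> stationarity OK
Primal feasibility (all g_i <= 0): OK
Dual feasibility (all lambda_i >= 0): OK
Complementary slackness (lambda_i * g_i(x) = 0 for all i): OK

Verdict: yes, KKT holds.

yes


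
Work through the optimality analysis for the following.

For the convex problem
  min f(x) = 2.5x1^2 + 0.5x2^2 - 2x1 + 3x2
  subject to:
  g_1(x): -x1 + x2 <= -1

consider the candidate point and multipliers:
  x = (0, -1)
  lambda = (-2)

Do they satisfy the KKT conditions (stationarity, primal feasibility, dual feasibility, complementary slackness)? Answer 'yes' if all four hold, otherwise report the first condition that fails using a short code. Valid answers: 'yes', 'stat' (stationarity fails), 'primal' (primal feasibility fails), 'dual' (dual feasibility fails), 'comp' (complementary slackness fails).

Gradient of f: grad f(x) = Q x + c = (-2, 2)
Constraint values g_i(x) = a_i^T x - b_i:
  g_1((0, -1)) = 0
Stationarity residual: grad f(x) + sum_i lambda_i a_i = (0, 0)
  -> stationarity OK
Primal feasibility (all g_i <= 0): OK
Dual feasibility (all lambda_i >= 0): FAILS
Complementary slackness (lambda_i * g_i(x) = 0 for all i): OK

Verdict: the first failing condition is dual_feasibility -> dual.

dual


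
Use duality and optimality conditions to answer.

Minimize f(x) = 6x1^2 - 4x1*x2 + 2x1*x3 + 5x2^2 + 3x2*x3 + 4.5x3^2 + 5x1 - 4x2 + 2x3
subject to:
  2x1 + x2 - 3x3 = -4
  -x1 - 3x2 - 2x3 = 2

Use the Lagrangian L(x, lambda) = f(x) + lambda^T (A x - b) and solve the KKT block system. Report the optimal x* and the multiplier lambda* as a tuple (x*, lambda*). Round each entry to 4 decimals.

Form the Lagrangian:
  L(x, lambda) = (1/2) x^T Q x + c^T x + lambda^T (A x - b)
Stationarity (grad_x L = 0): Q x + c + A^T lambda = 0.
Primal feasibility: A x = b.

This gives the KKT block system:
  [ Q   A^T ] [ x     ]   [-c ]
  [ A    0  ] [ lambda ] = [ b ]

Solving the linear system:
  x*      = (-1.0272, -0.619, 0.4422)
  lambda* = (1.4286, -1.1088)
  f(x*)   = 3.0782

x* = (-1.0272, -0.619, 0.4422), lambda* = (1.4286, -1.1088)


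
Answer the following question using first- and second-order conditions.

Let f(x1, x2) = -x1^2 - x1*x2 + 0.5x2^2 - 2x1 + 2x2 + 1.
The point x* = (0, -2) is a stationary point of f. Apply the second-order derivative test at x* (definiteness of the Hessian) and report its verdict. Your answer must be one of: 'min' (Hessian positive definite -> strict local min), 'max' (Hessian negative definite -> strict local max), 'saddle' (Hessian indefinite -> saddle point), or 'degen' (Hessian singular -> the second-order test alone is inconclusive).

Compute the Hessian H = grad^2 f:
  H = [[-2, -1], [-1, 1]]
Verify stationarity: grad f(x*) = H x* + g = (0, 0).
Eigenvalues of H: -2.3028, 1.3028.
Eigenvalues have mixed signs, so H is indefinite -> x* is a saddle point.

saddle


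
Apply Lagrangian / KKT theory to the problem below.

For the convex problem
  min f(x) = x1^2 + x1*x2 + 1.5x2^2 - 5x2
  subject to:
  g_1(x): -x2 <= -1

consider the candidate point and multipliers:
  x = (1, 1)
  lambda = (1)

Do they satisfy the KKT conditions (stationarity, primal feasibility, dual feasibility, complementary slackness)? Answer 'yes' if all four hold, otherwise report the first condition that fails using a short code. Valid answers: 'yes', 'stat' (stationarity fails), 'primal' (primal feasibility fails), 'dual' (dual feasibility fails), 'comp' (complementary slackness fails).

Gradient of f: grad f(x) = Q x + c = (3, -1)
Constraint values g_i(x) = a_i^T x - b_i:
  g_1((1, 1)) = 0
Stationarity residual: grad f(x) + sum_i lambda_i a_i = (3, -2)
  -> stationarity FAILS
Primal feasibility (all g_i <= 0): OK
Dual feasibility (all lambda_i >= 0): OK
Complementary slackness (lambda_i * g_i(x) = 0 for all i): OK

Verdict: the first failing condition is stationarity -> stat.

stat


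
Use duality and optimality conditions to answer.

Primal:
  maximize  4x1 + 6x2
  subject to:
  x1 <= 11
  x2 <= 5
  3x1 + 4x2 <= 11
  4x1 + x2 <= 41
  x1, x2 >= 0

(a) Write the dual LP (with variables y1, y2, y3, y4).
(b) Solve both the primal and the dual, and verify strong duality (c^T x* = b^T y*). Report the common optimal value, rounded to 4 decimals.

The standard primal-dual pair for 'max c^T x s.t. A x <= b, x >= 0' is:
  Dual:  min b^T y  s.t.  A^T y >= c,  y >= 0.

So the dual LP is:
  minimize  11y1 + 5y2 + 11y3 + 41y4
  subject to:
    y1 + 3y3 + 4y4 >= 4
    y2 + 4y3 + y4 >= 6
    y1, y2, y3, y4 >= 0

Solving the primal: x* = (0, 2.75).
  primal value c^T x* = 16.5.
Solving the dual: y* = (0, 0, 1.5, 0).
  dual value b^T y* = 16.5.
Strong duality: c^T x* = b^T y*. Confirmed.

16.5


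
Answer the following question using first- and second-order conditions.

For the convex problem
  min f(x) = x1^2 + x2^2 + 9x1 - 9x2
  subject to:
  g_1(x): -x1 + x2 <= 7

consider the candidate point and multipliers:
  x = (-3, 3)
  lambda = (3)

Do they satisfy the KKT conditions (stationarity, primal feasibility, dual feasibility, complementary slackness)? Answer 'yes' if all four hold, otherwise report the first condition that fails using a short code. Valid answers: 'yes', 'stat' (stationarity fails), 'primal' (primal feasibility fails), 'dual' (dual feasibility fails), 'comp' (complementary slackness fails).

Gradient of f: grad f(x) = Q x + c = (3, -3)
Constraint values g_i(x) = a_i^T x - b_i:
  g_1((-3, 3)) = -1
Stationarity residual: grad f(x) + sum_i lambda_i a_i = (0, 0)
  -> stationarity OK
Primal feasibility (all g_i <= 0): OK
Dual feasibility (all lambda_i >= 0): OK
Complementary slackness (lambda_i * g_i(x) = 0 for all i): FAILS

Verdict: the first failing condition is complementary_slackness -> comp.

comp


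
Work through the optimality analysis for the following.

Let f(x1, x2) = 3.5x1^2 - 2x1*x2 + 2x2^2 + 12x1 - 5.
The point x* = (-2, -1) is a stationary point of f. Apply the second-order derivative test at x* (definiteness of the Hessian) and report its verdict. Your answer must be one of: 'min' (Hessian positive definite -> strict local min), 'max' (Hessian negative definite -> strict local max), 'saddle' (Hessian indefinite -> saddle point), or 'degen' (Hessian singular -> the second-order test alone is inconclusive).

Compute the Hessian H = grad^2 f:
  H = [[7, -2], [-2, 4]]
Verify stationarity: grad f(x*) = H x* + g = (0, 0).
Eigenvalues of H: 3, 8.
Both eigenvalues > 0, so H is positive definite -> x* is a strict local min.

min


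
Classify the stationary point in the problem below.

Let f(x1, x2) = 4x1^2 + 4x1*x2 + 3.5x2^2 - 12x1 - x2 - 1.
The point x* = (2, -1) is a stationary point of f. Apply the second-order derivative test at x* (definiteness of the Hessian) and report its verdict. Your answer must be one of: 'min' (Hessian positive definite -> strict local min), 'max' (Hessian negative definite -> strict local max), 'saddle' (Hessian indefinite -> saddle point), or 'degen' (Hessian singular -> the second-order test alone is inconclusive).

Compute the Hessian H = grad^2 f:
  H = [[8, 4], [4, 7]]
Verify stationarity: grad f(x*) = H x* + g = (0, 0).
Eigenvalues of H: 3.4689, 11.5311.
Both eigenvalues > 0, so H is positive definite -> x* is a strict local min.

min


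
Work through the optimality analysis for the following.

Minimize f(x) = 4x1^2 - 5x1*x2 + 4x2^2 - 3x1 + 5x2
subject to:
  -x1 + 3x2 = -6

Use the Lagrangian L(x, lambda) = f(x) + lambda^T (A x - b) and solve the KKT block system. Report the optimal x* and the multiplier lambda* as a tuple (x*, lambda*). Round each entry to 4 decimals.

Form the Lagrangian:
  L(x, lambda) = (1/2) x^T Q x + c^T x + lambda^T (A x - b)
Stationarity (grad_x L = 0): Q x + c + A^T lambda = 0.
Primal feasibility: A x = b.

This gives the KKT block system:
  [ Q   A^T ] [ x     ]   [-c ]
  [ A    0  ] [ lambda ] = [ b ]

Solving the linear system:
  x*      = (-0.6, -2.2)
  lambda* = (3.2)
  f(x*)   = 5

x* = (-0.6, -2.2), lambda* = (3.2)


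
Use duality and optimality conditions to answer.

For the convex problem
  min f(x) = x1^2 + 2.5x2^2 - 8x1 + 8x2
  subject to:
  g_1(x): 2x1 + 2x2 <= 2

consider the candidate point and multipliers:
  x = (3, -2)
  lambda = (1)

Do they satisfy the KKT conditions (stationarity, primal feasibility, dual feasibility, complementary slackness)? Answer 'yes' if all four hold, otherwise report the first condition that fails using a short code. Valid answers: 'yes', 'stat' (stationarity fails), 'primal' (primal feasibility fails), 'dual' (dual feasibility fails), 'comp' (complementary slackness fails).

Gradient of f: grad f(x) = Q x + c = (-2, -2)
Constraint values g_i(x) = a_i^T x - b_i:
  g_1((3, -2)) = 0
Stationarity residual: grad f(x) + sum_i lambda_i a_i = (0, 0)
  -> stationarity OK
Primal feasibility (all g_i <= 0): OK
Dual feasibility (all lambda_i >= 0): OK
Complementary slackness (lambda_i * g_i(x) = 0 for all i): OK

Verdict: yes, KKT holds.

yes


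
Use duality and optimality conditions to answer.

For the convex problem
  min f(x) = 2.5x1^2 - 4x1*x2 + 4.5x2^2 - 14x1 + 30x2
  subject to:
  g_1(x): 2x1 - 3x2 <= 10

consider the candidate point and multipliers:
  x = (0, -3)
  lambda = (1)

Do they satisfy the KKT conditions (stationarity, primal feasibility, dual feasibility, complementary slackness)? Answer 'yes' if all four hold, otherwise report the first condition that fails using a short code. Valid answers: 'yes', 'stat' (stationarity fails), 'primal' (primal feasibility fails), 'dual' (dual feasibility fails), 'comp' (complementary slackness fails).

Gradient of f: grad f(x) = Q x + c = (-2, 3)
Constraint values g_i(x) = a_i^T x - b_i:
  g_1((0, -3)) = -1
Stationarity residual: grad f(x) + sum_i lambda_i a_i = (0, 0)
  -> stationarity OK
Primal feasibility (all g_i <= 0): OK
Dual feasibility (all lambda_i >= 0): OK
Complementary slackness (lambda_i * g_i(x) = 0 for all i): FAILS

Verdict: the first failing condition is complementary_slackness -> comp.

comp


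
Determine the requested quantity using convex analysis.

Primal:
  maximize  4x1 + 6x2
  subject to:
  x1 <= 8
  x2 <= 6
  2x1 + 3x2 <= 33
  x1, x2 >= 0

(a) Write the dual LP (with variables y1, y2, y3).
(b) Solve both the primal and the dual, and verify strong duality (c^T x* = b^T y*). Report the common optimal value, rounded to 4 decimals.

The standard primal-dual pair for 'max c^T x s.t. A x <= b, x >= 0' is:
  Dual:  min b^T y  s.t.  A^T y >= c,  y >= 0.

So the dual LP is:
  minimize  8y1 + 6y2 + 33y3
  subject to:
    y1 + 2y3 >= 4
    y2 + 3y3 >= 6
    y1, y2, y3 >= 0

Solving the primal: x* = (7.5, 6).
  primal value c^T x* = 66.
Solving the dual: y* = (0, 0, 2).
  dual value b^T y* = 66.
Strong duality: c^T x* = b^T y*. Confirmed.

66


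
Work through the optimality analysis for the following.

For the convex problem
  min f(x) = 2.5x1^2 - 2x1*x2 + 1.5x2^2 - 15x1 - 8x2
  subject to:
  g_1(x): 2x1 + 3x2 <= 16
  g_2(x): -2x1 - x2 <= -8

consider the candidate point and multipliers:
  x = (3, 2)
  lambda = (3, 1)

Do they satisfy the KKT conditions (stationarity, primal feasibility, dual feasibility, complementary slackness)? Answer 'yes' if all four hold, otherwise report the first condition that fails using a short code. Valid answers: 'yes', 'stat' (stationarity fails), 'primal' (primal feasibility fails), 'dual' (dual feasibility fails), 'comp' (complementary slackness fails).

Gradient of f: grad f(x) = Q x + c = (-4, -8)
Constraint values g_i(x) = a_i^T x - b_i:
  g_1((3, 2)) = -4
  g_2((3, 2)) = 0
Stationarity residual: grad f(x) + sum_i lambda_i a_i = (0, 0)
  -> stationarity OK
Primal feasibility (all g_i <= 0): OK
Dual feasibility (all lambda_i >= 0): OK
Complementary slackness (lambda_i * g_i(x) = 0 for all i): FAILS

Verdict: the first failing condition is complementary_slackness -> comp.

comp


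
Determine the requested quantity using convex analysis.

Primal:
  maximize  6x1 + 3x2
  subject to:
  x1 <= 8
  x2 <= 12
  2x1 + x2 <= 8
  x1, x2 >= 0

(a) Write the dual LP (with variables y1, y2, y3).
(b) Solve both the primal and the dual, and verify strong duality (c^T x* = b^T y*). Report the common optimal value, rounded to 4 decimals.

The standard primal-dual pair for 'max c^T x s.t. A x <= b, x >= 0' is:
  Dual:  min b^T y  s.t.  A^T y >= c,  y >= 0.

So the dual LP is:
  minimize  8y1 + 12y2 + 8y3
  subject to:
    y1 + 2y3 >= 6
    y2 + y3 >= 3
    y1, y2, y3 >= 0

Solving the primal: x* = (4, 0).
  primal value c^T x* = 24.
Solving the dual: y* = (0, 0, 3).
  dual value b^T y* = 24.
Strong duality: c^T x* = b^T y*. Confirmed.

24


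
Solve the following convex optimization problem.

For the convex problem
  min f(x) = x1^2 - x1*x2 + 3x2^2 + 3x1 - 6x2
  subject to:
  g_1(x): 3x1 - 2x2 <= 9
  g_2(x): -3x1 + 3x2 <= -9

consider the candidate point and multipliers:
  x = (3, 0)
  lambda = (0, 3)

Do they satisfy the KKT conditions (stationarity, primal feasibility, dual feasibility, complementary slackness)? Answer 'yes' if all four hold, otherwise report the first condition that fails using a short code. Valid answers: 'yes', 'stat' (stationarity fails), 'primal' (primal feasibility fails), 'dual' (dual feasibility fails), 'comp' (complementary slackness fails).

Gradient of f: grad f(x) = Q x + c = (9, -9)
Constraint values g_i(x) = a_i^T x - b_i:
  g_1((3, 0)) = 0
  g_2((3, 0)) = 0
Stationarity residual: grad f(x) + sum_i lambda_i a_i = (0, 0)
  -> stationarity OK
Primal feasibility (all g_i <= 0): OK
Dual feasibility (all lambda_i >= 0): OK
Complementary slackness (lambda_i * g_i(x) = 0 for all i): OK

Verdict: yes, KKT holds.

yes
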